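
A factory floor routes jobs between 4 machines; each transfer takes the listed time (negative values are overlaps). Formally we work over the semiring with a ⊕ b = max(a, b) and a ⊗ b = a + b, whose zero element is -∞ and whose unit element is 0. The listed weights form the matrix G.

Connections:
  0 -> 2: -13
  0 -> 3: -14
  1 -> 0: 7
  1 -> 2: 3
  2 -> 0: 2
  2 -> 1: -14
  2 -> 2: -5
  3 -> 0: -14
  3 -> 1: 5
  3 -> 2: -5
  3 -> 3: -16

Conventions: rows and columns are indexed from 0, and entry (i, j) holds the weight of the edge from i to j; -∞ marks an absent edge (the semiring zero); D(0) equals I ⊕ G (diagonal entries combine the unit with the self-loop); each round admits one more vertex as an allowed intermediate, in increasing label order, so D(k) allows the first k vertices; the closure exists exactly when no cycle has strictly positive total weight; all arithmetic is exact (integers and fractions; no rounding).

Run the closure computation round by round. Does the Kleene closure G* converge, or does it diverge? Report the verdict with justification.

D(0):
  [0, -∞, -13, -14]
  [7, 0, 3, -∞]
  [2, -14, 0, -∞]
  [-14, 5, -5, 0]
D(1):
  [0, -∞, -13, -14]
  [7, 0, 3, -7]
  [2, -14, 0, -12]
  [-14, 5, -5, 0]
D(2):
  [0, -∞, -13, -14]
  [7, 0, 3, -7]
  [2, -14, 0, -12]
  [12, 5, 8, 0]
D(3):
  [0, -27, -13, -14]
  [7, 0, 3, -7]
  [2, -14, 0, -12]
  [12, 5, 8, 0]
D(4):
  [0, -9, -6, -14]
  [7, 0, 3, -7]
  [2, -7, 0, -12]
  [12, 5, 8, 0]
Key observation: every diagonal entry stays at the unit through all rounds, so no improving cycle exists.
Answer: CONVERGES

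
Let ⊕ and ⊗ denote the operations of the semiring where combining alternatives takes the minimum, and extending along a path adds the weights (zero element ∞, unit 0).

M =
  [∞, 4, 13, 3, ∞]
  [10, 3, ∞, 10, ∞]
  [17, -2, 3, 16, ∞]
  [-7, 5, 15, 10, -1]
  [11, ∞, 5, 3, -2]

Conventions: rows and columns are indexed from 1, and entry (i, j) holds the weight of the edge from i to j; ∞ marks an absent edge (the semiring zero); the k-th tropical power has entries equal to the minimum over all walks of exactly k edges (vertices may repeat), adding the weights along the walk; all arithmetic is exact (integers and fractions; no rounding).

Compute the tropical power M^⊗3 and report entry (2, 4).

M^⊗2:
  [-4, 7, 16, 13, 2]
  [3, 6, 23, 13, 9]
  [8, 1, 6, 8, 15]
  [3, -3, 4, -4, -3]
  [-4, 3, 3, 1, -4]
M^⊗3:
  [6, 0, 7, -1, 0]
  [6, 7, 14, 6, 7]
  [1, 4, 9, 11, 7]
  [-11, 0, 2, 0, -5]
  [-6, 0, 1, -1, -6]
Key observation: the optimum is the walk 2->4->1->4, with weight 10 + (-7) + 3 = 6.
Optimal value attained by: walk 2->4->1->4.
Answer: (M^⊗3)[2][4] = 6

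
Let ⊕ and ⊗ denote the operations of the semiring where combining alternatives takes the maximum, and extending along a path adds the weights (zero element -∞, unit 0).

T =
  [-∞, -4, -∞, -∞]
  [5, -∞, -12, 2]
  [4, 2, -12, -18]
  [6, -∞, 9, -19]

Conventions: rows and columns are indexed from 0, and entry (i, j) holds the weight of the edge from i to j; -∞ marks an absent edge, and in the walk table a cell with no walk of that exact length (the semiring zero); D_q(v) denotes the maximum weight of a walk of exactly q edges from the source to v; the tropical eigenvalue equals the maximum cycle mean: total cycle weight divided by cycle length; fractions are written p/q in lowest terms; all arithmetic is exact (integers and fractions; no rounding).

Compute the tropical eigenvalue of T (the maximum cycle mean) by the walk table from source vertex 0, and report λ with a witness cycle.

q=0: [0, -∞, -∞, -∞]
q=1: [-∞, -4, -∞, -∞]
q=2: [1, -∞, -16, -2]
q=3: [4, -3, 7, -21]
q=4: [11, 9, -5, -1]
Optimal cycle mean attained by: cycle 1->3->2->1, total 2 + 9 + 2, length 3.
Answer: λ = 13/3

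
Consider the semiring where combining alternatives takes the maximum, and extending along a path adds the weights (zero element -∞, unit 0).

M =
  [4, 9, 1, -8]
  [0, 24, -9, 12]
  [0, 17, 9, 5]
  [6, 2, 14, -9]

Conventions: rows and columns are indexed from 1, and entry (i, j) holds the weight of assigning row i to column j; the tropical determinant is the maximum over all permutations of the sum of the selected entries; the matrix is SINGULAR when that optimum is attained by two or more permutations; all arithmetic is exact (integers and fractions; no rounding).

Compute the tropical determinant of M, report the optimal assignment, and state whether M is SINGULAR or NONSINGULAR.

σ = (1, 2, 3, 4): 4 + 24 + 9 + (-9) = 28
σ = (1, 2, 4, 3): 4 + 24 + 5 + 14 = 47
σ = (1, 3, 2, 4): 4 + (-9) + 17 + (-9) = 3
σ = (1, 3, 4, 2): 4 + (-9) + 5 + 2 = 2
σ = (1, 4, 2, 3): 4 + 12 + 17 + 14 = 47
σ = (1, 4, 3, 2): 4 + 12 + 9 + 2 = 27
σ = (2, 1, 3, 4): 9 + 0 + 9 + (-9) = 9
σ = (2, 1, 4, 3): 9 + 0 + 5 + 14 = 28
σ = (2, 3, 1, 4): 9 + (-9) + 0 + (-9) = -9
σ = (2, 3, 4, 1): 9 + (-9) + 5 + 6 = 11
σ = (2, 4, 1, 3): 9 + 12 + 0 + 14 = 35
σ = (2, 4, 3, 1): 9 + 12 + 9 + 6 = 36
σ = (3, 1, 2, 4): 1 + 0 + 17 + (-9) = 9
σ = (3, 1, 4, 2): 1 + 0 + 5 + 2 = 8
σ = (3, 2, 1, 4): 1 + 24 + 0 + (-9) = 16
σ = (3, 2, 4, 1): 1 + 24 + 5 + 6 = 36
σ = (3, 4, 1, 2): 1 + 12 + 0 + 2 = 15
σ = (3, 4, 2, 1): 1 + 12 + 17 + 6 = 36
σ = (4, 1, 2, 3): (-8) + 0 + 17 + 14 = 23
σ = (4, 1, 3, 2): (-8) + 0 + 9 + 2 = 3
σ = (4, 2, 1, 3): (-8) + 24 + 0 + 14 = 30
σ = (4, 2, 3, 1): (-8) + 24 + 9 + 6 = 31
σ = (4, 3, 1, 2): (-8) + (-9) + 0 + 2 = -15
σ = (4, 3, 2, 1): (-8) + (-9) + 17 + 6 = 6
Optimal value attained by: σ = (1, 2, 4, 3).
Answer: det⊕(M) = 47; verdict: SINGULAR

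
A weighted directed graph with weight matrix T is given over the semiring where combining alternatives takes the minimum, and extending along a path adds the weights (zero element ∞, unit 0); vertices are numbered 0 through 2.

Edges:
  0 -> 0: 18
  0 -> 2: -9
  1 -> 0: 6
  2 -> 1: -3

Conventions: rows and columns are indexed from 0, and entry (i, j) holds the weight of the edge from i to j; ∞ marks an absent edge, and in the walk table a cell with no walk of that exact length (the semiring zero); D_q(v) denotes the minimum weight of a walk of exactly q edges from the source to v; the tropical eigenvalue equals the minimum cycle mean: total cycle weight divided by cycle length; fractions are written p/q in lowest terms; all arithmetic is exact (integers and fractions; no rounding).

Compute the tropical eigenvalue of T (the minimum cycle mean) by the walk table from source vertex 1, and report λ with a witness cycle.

q=0: [∞, 0, ∞]
q=1: [6, ∞, ∞]
q=2: [24, ∞, -3]
q=3: [42, -6, 15]
Optimal cycle mean attained by: cycle 0->2->1->0, total (-9) + (-3) + 6, length 3.
Answer: λ = -2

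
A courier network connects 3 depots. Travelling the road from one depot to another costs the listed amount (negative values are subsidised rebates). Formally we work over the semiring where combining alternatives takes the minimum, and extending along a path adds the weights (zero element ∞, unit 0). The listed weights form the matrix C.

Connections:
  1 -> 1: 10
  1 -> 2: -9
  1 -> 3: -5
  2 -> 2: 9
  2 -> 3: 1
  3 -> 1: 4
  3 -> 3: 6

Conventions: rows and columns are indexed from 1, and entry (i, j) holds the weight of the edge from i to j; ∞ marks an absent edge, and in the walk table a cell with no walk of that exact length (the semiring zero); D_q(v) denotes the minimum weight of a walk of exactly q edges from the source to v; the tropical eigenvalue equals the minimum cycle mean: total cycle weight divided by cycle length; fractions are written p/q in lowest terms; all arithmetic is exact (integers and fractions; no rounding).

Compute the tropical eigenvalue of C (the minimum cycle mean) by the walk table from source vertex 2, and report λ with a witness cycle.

q=0: [∞, 0, ∞]
q=1: [∞, 9, 1]
q=2: [5, 18, 7]
q=3: [11, -4, 0]
Optimal cycle mean attained by: cycle 1->2->3->1, total (-9) + 1 + 4, length 3.
Answer: λ = -4/3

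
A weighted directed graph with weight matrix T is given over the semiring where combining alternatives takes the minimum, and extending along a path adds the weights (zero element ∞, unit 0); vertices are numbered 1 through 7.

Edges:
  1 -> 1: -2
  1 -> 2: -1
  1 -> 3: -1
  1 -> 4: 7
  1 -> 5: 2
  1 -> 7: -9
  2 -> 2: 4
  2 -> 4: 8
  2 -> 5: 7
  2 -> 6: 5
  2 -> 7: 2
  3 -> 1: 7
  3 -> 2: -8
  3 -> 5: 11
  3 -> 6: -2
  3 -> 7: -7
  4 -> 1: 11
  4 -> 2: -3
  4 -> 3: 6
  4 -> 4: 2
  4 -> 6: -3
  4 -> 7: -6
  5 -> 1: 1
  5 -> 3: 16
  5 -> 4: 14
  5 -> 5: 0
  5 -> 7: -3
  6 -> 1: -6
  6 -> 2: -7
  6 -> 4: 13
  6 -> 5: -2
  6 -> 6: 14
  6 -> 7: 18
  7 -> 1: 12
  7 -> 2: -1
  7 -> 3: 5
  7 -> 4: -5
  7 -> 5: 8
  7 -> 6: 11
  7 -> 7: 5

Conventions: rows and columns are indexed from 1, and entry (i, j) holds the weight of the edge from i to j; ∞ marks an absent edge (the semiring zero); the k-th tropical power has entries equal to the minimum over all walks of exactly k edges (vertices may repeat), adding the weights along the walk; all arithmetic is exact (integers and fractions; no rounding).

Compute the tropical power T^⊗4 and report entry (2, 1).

T^⊗2:
  [-4, -10, -4, -14, -1, -3, -11]
  [-1, -2, 7, -3, 3, 5, 2]
  [-8, -9, -2, -12, -4, -3, -6]
  [-9, -10, -1, -11, -5, -1, -4]
  [-1, -4, 0, -8, 0, 8, -8]
  [-8, -7, -7, 1, -4, -2, -15]
  [5, -8, 1, -3, 6, -8, -11]
T^⊗3:
  [-9, -17, -8, -16, -5, -17, -20]
  [-3, -6, -2, -3, 1, -6, -10]
  [-10, -15, -9, -11, -6, -15, -18]
  [-11, -14, -10, -9, -7, -14, -18]
  [-3, -11, -3, -13, 0, -11, -14]
  [-10, -16, -10, -20, -7, -9, -17]
  [-14, -15, -6, -16, -10, -6, -9]
T^⊗4:
  [-23, -24, -15, -25, -19, -19, -22]
  [-12, -13, -5, -15, -8, -6, -12]
  [-21, -22, -13, -23, -17, -14, -19]
  [-20, -21, -13, -23, -16, -12, -20]
  [-17, -18, -9, -19, -13, -16, -19]
  [-15, -23, -14, -22, -11, -23, -26]
  [-16, -19, -15, -14, -12, -19, -23]
Key observation: the optimum is the walk 2->7->4->6->1, with weight 2 + (-5) + (-3) + (-6) = -12.
Optimal value attained by: walk 2->7->4->6->1.
Answer: (T^⊗4)[2][1] = -12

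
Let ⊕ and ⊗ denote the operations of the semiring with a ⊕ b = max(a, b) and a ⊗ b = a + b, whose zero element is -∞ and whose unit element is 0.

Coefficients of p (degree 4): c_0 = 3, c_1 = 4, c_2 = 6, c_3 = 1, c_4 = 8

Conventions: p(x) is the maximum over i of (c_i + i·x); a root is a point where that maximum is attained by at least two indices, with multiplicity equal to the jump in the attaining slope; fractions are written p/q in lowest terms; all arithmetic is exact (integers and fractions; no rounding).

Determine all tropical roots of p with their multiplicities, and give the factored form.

hull edge (i=0, c=3) to (i=2, c=6): slope 3/2, span 2
hull edge (i=2, c=6) to (i=4, c=8): slope 1, span 2
Factored form: p(x) = 8 ⊗ (x ⊕ (-3/2)) ⊗ (x ⊕ (-3/2)) ⊗ (x ⊕ (-1)) ⊗ (x ⊕ (-1))
Answer: roots = -3/2 (mult 2), -1 (mult 2)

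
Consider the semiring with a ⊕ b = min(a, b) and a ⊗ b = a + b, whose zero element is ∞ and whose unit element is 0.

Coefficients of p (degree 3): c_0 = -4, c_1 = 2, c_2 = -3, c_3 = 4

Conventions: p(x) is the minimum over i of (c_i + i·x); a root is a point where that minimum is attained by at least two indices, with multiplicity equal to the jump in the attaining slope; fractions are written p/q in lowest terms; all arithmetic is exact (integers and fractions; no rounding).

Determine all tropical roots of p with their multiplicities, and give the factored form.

hull edge (i=0, c=-4) to (i=2, c=-3): slope 1/2, span 2
hull edge (i=2, c=-3) to (i=3, c=4): slope 7, span 1
Factored form: p(x) = 4 ⊗ (x ⊕ (-7)) ⊗ (x ⊕ (-1/2)) ⊗ (x ⊕ (-1/2))
Answer: roots = -7 (mult 1), -1/2 (mult 2)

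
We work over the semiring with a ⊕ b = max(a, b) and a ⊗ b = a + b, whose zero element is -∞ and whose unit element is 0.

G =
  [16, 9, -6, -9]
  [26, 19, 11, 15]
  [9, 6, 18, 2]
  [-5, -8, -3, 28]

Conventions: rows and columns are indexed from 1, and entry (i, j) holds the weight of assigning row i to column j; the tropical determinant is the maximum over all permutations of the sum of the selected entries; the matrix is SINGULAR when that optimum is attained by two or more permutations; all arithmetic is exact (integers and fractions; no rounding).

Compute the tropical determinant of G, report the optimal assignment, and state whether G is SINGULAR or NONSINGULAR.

σ = (1, 2, 3, 4): 16 + 19 + 18 + 28 = 81
σ = (1, 2, 4, 3): 16 + 19 + 2 + (-3) = 34
σ = (1, 3, 2, 4): 16 + 11 + 6 + 28 = 61
σ = (1, 3, 4, 2): 16 + 11 + 2 + (-8) = 21
σ = (1, 4, 2, 3): 16 + 15 + 6 + (-3) = 34
σ = (1, 4, 3, 2): 16 + 15 + 18 + (-8) = 41
σ = (2, 1, 3, 4): 9 + 26 + 18 + 28 = 81
σ = (2, 1, 4, 3): 9 + 26 + 2 + (-3) = 34
σ = (2, 3, 1, 4): 9 + 11 + 9 + 28 = 57
σ = (2, 3, 4, 1): 9 + 11 + 2 + (-5) = 17
σ = (2, 4, 1, 3): 9 + 15 + 9 + (-3) = 30
σ = (2, 4, 3, 1): 9 + 15 + 18 + (-5) = 37
σ = (3, 1, 2, 4): (-6) + 26 + 6 + 28 = 54
σ = (3, 1, 4, 2): (-6) + 26 + 2 + (-8) = 14
σ = (3, 2, 1, 4): (-6) + 19 + 9 + 28 = 50
σ = (3, 2, 4, 1): (-6) + 19 + 2 + (-5) = 10
σ = (3, 4, 1, 2): (-6) + 15 + 9 + (-8) = 10
σ = (3, 4, 2, 1): (-6) + 15 + 6 + (-5) = 10
σ = (4, 1, 2, 3): (-9) + 26 + 6 + (-3) = 20
σ = (4, 1, 3, 2): (-9) + 26 + 18 + (-8) = 27
σ = (4, 2, 1, 3): (-9) + 19 + 9 + (-3) = 16
σ = (4, 2, 3, 1): (-9) + 19 + 18 + (-5) = 23
σ = (4, 3, 1, 2): (-9) + 11 + 9 + (-8) = 3
σ = (4, 3, 2, 1): (-9) + 11 + 6 + (-5) = 3
Optimal value attained by: σ = (1, 2, 3, 4).
Answer: det⊕(G) = 81; verdict: SINGULAR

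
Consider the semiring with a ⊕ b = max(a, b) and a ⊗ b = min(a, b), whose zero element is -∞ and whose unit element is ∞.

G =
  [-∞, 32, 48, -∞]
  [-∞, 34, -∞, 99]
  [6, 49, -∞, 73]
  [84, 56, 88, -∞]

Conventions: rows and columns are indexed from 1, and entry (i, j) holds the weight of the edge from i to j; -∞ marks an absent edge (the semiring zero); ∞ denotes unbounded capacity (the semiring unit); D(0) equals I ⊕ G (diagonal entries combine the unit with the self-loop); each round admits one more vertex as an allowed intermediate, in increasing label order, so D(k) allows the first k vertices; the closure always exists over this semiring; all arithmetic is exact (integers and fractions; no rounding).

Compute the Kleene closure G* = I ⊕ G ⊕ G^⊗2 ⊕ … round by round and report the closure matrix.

D(0):
  [∞, 32, 48, -∞]
  [-∞, ∞, -∞, 99]
  [6, 49, ∞, 73]
  [84, 56, 88, ∞]
D(1):
  [∞, 32, 48, -∞]
  [-∞, ∞, -∞, 99]
  [6, 49, ∞, 73]
  [84, 56, 88, ∞]
D(2):
  [∞, 32, 48, 32]
  [-∞, ∞, -∞, 99]
  [6, 49, ∞, 73]
  [84, 56, 88, ∞]
D(3):
  [∞, 48, 48, 48]
  [-∞, ∞, -∞, 99]
  [6, 49, ∞, 73]
  [84, 56, 88, ∞]
D(4):
  [∞, 48, 48, 48]
  [84, ∞, 88, 99]
  [73, 56, ∞, 73]
  [84, 56, 88, ∞]
Answer: G* = [[∞, 48, 48, 48], [84, ∞, 88, 99], [73, 56, ∞, 73], [84, 56, 88, ∞]]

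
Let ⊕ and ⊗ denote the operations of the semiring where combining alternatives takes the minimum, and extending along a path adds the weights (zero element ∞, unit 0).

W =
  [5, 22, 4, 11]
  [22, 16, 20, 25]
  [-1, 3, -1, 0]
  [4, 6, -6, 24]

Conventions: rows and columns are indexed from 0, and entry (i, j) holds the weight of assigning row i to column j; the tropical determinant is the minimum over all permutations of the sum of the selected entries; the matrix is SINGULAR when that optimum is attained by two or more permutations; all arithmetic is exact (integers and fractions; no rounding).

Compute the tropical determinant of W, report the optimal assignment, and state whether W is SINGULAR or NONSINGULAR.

σ = (0, 1, 2, 3): 5 + 16 + (-1) + 24 = 44
σ = (0, 1, 3, 2): 5 + 16 + 0 + (-6) = 15
σ = (0, 2, 1, 3): 5 + 20 + 3 + 24 = 52
σ = (0, 2, 3, 1): 5 + 20 + 0 + 6 = 31
σ = (0, 3, 1, 2): 5 + 25 + 3 + (-6) = 27
σ = (0, 3, 2, 1): 5 + 25 + (-1) + 6 = 35
σ = (1, 0, 2, 3): 22 + 22 + (-1) + 24 = 67
σ = (1, 0, 3, 2): 22 + 22 + 0 + (-6) = 38
σ = (1, 2, 0, 3): 22 + 20 + (-1) + 24 = 65
σ = (1, 2, 3, 0): 22 + 20 + 0 + 4 = 46
σ = (1, 3, 0, 2): 22 + 25 + (-1) + (-6) = 40
σ = (1, 3, 2, 0): 22 + 25 + (-1) + 4 = 50
σ = (2, 0, 1, 3): 4 + 22 + 3 + 24 = 53
σ = (2, 0, 3, 1): 4 + 22 + 0 + 6 = 32
σ = (2, 1, 0, 3): 4 + 16 + (-1) + 24 = 43
σ = (2, 1, 3, 0): 4 + 16 + 0 + 4 = 24
σ = (2, 3, 0, 1): 4 + 25 + (-1) + 6 = 34
σ = (2, 3, 1, 0): 4 + 25 + 3 + 4 = 36
σ = (3, 0, 1, 2): 11 + 22 + 3 + (-6) = 30
σ = (3, 0, 2, 1): 11 + 22 + (-1) + 6 = 38
σ = (3, 1, 0, 2): 11 + 16 + (-1) + (-6) = 20
σ = (3, 1, 2, 0): 11 + 16 + (-1) + 4 = 30
σ = (3, 2, 0, 1): 11 + 20 + (-1) + 6 = 36
σ = (3, 2, 1, 0): 11 + 20 + 3 + 4 = 38
Optimal value attained by: σ = (0, 1, 3, 2).
Answer: det⊕(W) = 15; verdict: NONSINGULAR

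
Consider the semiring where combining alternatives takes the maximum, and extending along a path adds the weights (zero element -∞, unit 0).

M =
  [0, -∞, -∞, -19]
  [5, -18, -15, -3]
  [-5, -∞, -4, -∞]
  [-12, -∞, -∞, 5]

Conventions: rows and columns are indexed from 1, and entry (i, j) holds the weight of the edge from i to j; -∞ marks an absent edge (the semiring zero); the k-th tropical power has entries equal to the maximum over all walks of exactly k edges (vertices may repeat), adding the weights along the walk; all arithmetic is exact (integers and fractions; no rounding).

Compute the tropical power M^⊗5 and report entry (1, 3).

M^⊗2:
  [0, -∞, -∞, -14]
  [5, -36, -19, 2]
  [-5, -∞, -8, -24]
  [-7, -∞, -∞, 10]
M^⊗3:
  [0, -∞, -∞, -9]
  [5, -54, -23, 7]
  [-5, -∞, -12, -19]
  [-2, -∞, -∞, 15]
M^⊗4:
  [0, -∞, -∞, -4]
  [5, -72, -27, 12]
  [-5, -∞, -16, -14]
  [3, -∞, -∞, 20]
M^⊗5:
  [0, -∞, -∞, 1]
  [5, -90, -31, 17]
  [-5, -∞, -20, -9]
  [8, -∞, -∞, 25]
Key observation: no walk of exactly 5 edges connects these vertices, so the entry is the semiring zero.
Answer: (M^⊗5)[1][3] = -∞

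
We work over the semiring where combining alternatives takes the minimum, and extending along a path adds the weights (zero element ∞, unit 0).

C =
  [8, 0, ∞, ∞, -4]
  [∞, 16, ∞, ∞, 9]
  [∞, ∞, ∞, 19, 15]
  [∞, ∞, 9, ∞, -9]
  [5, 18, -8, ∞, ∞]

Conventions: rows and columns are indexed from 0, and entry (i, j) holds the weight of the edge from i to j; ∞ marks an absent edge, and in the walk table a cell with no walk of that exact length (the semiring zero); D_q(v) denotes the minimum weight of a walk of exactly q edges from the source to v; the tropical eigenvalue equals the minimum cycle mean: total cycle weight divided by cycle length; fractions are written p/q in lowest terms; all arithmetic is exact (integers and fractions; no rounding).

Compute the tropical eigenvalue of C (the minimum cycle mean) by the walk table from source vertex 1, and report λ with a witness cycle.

q=0: [∞, 0, ∞, ∞, ∞]
q=1: [∞, 16, ∞, ∞, 9]
q=2: [14, 27, 1, ∞, 25]
q=3: [22, 14, 17, 20, 10]
q=4: [15, 22, 2, 36, 11]
q=5: [16, 15, 3, 21, 11]
Optimal cycle mean attained by: cycle 0->4->0, total (-4) + 5, length 2.
Answer: λ = 1/2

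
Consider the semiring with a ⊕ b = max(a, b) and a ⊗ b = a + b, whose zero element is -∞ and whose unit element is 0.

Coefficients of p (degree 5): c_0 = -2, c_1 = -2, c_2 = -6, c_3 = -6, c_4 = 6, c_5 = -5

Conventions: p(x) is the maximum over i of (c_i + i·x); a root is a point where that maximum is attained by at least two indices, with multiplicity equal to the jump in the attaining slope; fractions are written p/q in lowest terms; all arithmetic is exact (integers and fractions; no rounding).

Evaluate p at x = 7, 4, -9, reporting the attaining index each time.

p(7) = max(-2+0·7=-2, -2+1·7=5, -6+2·7=8, -6+3·7=15, 6+4·7=34, -5+5·7=30) = 34 (attained by i=4)
p(4) = max(-2+0·4=-2, -2+1·4=2, -6+2·4=2, -6+3·4=6, 6+4·4=22, -5+5·4=15) = 22 (attained by i=4)
p(-9) = max(-2+0·(-9)=-2, -2+1·(-9)=-11, -6+2·(-9)=-24, -6+3·(-9)=-33, 6+4·(-9)=-30, -5+5·(-9)=-50) = -2 (attained by i=0)
Answer: p(7) = 34; p(4) = 22; p(-9) = -2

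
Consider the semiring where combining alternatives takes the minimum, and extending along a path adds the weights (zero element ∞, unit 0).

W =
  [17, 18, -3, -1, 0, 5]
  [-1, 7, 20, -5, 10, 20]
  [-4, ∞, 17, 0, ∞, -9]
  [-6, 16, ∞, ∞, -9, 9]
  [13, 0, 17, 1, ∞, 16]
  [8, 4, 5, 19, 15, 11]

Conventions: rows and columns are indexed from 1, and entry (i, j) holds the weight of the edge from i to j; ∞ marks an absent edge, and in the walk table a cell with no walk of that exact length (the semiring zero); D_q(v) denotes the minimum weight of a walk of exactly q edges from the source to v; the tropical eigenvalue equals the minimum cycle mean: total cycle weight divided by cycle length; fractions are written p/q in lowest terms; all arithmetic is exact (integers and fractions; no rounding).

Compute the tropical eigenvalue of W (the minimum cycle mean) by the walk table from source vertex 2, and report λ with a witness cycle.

q=0: [∞, 0, ∞, ∞, ∞, ∞]
q=1: [-1, 7, 20, -5, 10, 20]
q=2: [-11, 10, -4, -2, -14, 4]
q=3: [-8, -14, -14, -13, -11, -13]
q=4: [-19, -11, -11, -19, -22, -23]
q=5: [-25, -22, -22, -21, -28, -20]
q=6: [-27, -28, -28, -27, -30, -31]
Optimal cycle mean attained by: cycle 2->4->5->2, total (-5) + (-9) + 0, length 3.
Answer: λ = -14/3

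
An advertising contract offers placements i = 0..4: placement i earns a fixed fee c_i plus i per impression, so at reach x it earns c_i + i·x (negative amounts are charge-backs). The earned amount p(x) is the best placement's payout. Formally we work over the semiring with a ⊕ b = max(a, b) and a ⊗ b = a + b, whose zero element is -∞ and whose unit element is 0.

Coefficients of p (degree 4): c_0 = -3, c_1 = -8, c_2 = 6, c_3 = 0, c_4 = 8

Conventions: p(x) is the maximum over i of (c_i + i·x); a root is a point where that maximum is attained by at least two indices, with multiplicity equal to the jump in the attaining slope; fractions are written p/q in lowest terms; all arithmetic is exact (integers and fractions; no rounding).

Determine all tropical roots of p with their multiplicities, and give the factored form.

hull edge (i=0, c=-3) to (i=2, c=6): slope 9/2, span 2
hull edge (i=2, c=6) to (i=4, c=8): slope 1, span 2
Factored form: p(x) = 8 ⊗ (x ⊕ (-9/2)) ⊗ (x ⊕ (-9/2)) ⊗ (x ⊕ (-1)) ⊗ (x ⊕ (-1))
Answer: roots = -9/2 (mult 2), -1 (mult 2)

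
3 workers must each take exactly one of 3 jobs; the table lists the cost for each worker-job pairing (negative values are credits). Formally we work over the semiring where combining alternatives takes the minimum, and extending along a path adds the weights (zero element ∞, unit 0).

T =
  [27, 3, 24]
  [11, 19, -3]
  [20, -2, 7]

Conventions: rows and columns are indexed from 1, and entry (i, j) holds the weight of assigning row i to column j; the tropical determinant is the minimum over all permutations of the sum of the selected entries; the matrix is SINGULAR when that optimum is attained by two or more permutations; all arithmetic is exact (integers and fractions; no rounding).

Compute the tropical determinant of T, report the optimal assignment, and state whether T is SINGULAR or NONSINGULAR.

σ = (1, 2, 3): 27 + 19 + 7 = 53
σ = (1, 3, 2): 27 + (-3) + (-2) = 22
σ = (2, 1, 3): 3 + 11 + 7 = 21
σ = (2, 3, 1): 3 + (-3) + 20 = 20
σ = (3, 1, 2): 24 + 11 + (-2) = 33
σ = (3, 2, 1): 24 + 19 + 20 = 63
Optimal value attained by: σ = (2, 3, 1).
Answer: det⊕(T) = 20; verdict: NONSINGULAR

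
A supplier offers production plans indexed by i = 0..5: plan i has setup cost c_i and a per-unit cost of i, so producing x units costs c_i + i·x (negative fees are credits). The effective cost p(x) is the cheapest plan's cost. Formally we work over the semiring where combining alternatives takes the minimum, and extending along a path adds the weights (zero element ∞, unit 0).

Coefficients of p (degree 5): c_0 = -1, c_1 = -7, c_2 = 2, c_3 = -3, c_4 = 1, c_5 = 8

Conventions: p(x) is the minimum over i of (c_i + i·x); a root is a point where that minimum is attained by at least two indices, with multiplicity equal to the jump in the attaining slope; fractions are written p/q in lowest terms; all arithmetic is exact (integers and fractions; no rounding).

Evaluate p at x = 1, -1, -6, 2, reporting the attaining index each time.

p(1) = min(-1+0·1=-1, -7+1·1=-6, 2+2·1=4, -3+3·1=0, 1+4·1=5, 8+5·1=13) = -6 (attained by i=1)
p(-1) = min(-1+0·(-1)=-1, -7+1·(-1)=-8, 2+2·(-1)=0, -3+3·(-1)=-6, 1+4·(-1)=-3, 8+5·(-1)=3) = -8 (attained by i=1)
p(-6) = min(-1+0·(-6)=-1, -7+1·(-6)=-13, 2+2·(-6)=-10, -3+3·(-6)=-21, 1+4·(-6)=-23, 8+5·(-6)=-22) = -23 (attained by i=4)
p(2) = min(-1+0·2=-1, -7+1·2=-5, 2+2·2=6, -3+3·2=3, 1+4·2=9, 8+5·2=18) = -5 (attained by i=1)
Answer: p(1) = -6; p(-1) = -8; p(-6) = -23; p(2) = -5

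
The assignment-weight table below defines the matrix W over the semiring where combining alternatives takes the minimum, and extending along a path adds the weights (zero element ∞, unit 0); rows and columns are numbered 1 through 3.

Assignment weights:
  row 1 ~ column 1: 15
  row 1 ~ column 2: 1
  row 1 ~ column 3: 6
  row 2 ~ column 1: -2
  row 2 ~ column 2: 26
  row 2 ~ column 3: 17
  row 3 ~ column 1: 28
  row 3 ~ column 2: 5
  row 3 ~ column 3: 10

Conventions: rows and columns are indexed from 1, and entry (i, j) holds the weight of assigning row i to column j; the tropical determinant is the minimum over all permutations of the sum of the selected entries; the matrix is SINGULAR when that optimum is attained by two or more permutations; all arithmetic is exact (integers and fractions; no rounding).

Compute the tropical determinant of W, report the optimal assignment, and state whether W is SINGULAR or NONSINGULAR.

σ = (1, 2, 3): 15 + 26 + 10 = 51
σ = (1, 3, 2): 15 + 17 + 5 = 37
σ = (2, 1, 3): 1 + (-2) + 10 = 9
σ = (2, 3, 1): 1 + 17 + 28 = 46
σ = (3, 1, 2): 6 + (-2) + 5 = 9
σ = (3, 2, 1): 6 + 26 + 28 = 60
Optimal value attained by: σ = (2, 1, 3).
Answer: det⊕(W) = 9; verdict: SINGULAR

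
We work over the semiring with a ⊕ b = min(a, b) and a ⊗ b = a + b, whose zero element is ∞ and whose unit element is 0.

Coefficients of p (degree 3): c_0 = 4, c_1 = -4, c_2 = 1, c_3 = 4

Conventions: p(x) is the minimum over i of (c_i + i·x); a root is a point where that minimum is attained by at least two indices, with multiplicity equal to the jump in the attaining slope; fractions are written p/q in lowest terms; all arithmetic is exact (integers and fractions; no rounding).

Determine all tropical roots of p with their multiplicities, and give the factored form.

hull edge (i=0, c=4) to (i=1, c=-4): slope -8, span 1
hull edge (i=1, c=-4) to (i=3, c=4): slope 4, span 2
Factored form: p(x) = 4 ⊗ (x ⊕ (-4)) ⊗ (x ⊕ (-4)) ⊗ (x ⊕ 8)
Answer: roots = -4 (mult 2), 8 (mult 1)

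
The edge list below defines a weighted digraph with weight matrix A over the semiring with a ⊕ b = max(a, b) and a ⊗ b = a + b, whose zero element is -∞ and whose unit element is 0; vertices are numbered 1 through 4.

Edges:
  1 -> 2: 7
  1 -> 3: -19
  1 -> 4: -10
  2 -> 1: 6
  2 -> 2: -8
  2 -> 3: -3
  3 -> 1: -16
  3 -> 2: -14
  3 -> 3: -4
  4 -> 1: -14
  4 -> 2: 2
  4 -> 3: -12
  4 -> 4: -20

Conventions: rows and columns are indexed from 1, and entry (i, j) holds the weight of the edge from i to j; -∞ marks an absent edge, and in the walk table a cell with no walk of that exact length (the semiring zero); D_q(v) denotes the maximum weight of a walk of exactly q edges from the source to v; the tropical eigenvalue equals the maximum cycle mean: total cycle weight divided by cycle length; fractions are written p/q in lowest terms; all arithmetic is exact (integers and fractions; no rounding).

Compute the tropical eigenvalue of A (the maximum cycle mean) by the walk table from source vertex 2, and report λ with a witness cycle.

q=0: [-∞, 0, -∞, -∞]
q=1: [6, -8, -3, -∞]
q=2: [-2, 13, -7, -4]
q=3: [19, 5, 10, -12]
q=4: [11, 26, 6, 9]
Optimal cycle mean attained by: cycle 1->2->1, total 7 + 6, length 2.
Answer: λ = 13/2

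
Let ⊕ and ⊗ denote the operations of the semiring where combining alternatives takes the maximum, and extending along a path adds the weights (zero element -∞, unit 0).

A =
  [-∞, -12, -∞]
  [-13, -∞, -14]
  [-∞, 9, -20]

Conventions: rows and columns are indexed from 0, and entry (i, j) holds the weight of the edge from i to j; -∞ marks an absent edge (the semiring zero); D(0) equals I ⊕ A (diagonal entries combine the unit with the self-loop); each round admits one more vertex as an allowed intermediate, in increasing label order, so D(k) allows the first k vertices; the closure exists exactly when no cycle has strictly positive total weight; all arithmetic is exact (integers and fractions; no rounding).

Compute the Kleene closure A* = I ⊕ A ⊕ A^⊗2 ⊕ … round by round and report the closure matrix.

D(0):
  [0, -12, -∞]
  [-13, 0, -14]
  [-∞, 9, 0]
D(1):
  [0, -12, -∞]
  [-13, 0, -14]
  [-∞, 9, 0]
D(2):
  [0, -12, -26]
  [-13, 0, -14]
  [-4, 9, 0]
D(3):
  [0, -12, -26]
  [-13, 0, -14]
  [-4, 9, 0]
Answer: A* = [[0, -12, -26], [-13, 0, -14], [-4, 9, 0]]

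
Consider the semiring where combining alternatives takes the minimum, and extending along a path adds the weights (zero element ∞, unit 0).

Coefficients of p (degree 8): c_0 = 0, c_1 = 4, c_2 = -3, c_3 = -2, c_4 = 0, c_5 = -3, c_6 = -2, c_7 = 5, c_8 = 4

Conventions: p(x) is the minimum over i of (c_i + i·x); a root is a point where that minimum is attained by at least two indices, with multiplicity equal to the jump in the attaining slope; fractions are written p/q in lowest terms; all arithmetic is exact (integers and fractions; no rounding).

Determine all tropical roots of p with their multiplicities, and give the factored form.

hull edge (i=0, c=0) to (i=2, c=-3): slope -3/2, span 2
hull edge (i=2, c=-3) to (i=5, c=-3): slope 0, span 3
hull edge (i=5, c=-3) to (i=6, c=-2): slope 1, span 1
hull edge (i=6, c=-2) to (i=8, c=4): slope 3, span 2
Factored form: p(x) = 4 ⊗ (x ⊕ (-3)) ⊗ (x ⊕ (-3)) ⊗ (x ⊕ (-1)) ⊗ (x ⊕ 0) ⊗ (x ⊕ 0) ⊗ (x ⊕ 0) ⊗ (x ⊕ 3/2) ⊗ (x ⊕ 3/2)
Answer: roots = -3 (mult 2), -1 (mult 1), 0 (mult 3), 3/2 (mult 2)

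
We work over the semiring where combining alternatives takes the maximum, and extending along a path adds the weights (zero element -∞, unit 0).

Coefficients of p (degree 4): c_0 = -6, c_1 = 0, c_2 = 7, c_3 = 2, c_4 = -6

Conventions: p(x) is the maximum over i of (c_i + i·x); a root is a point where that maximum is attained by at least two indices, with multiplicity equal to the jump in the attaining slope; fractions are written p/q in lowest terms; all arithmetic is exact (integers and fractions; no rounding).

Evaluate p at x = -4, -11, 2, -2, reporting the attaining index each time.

p(-4) = max(-6+0·(-4)=-6, 0+1·(-4)=-4, 7+2·(-4)=-1, 2+3·(-4)=-10, -6+4·(-4)=-22) = -1 (attained by i=2)
p(-11) = max(-6+0·(-11)=-6, 0+1·(-11)=-11, 7+2·(-11)=-15, 2+3·(-11)=-31, -6+4·(-11)=-50) = -6 (attained by i=0)
p(2) = max(-6+0·2=-6, 0+1·2=2, 7+2·2=11, 2+3·2=8, -6+4·2=2) = 11 (attained by i=2)
p(-2) = max(-6+0·(-2)=-6, 0+1·(-2)=-2, 7+2·(-2)=3, 2+3·(-2)=-4, -6+4·(-2)=-14) = 3 (attained by i=2)
Answer: p(-4) = -1; p(-11) = -6; p(2) = 11; p(-2) = 3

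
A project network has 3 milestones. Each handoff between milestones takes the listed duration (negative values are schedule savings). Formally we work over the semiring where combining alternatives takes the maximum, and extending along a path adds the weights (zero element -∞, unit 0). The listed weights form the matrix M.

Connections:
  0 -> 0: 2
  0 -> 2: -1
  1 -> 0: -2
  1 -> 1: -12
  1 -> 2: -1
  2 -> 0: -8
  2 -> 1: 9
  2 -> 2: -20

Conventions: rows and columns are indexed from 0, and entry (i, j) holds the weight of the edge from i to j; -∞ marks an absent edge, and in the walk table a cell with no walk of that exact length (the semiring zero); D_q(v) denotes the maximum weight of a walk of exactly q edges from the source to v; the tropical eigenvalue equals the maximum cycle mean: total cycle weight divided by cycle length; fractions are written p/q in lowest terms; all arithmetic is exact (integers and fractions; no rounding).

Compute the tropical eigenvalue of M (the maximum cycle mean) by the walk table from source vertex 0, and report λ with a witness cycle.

q=0: [0, -∞, -∞]
q=1: [2, -∞, -1]
q=2: [4, 8, 1]
q=3: [6, 10, 7]
Optimal cycle mean attained by: cycle 1->2->1, total (-1) + 9, length 2.
Answer: λ = 4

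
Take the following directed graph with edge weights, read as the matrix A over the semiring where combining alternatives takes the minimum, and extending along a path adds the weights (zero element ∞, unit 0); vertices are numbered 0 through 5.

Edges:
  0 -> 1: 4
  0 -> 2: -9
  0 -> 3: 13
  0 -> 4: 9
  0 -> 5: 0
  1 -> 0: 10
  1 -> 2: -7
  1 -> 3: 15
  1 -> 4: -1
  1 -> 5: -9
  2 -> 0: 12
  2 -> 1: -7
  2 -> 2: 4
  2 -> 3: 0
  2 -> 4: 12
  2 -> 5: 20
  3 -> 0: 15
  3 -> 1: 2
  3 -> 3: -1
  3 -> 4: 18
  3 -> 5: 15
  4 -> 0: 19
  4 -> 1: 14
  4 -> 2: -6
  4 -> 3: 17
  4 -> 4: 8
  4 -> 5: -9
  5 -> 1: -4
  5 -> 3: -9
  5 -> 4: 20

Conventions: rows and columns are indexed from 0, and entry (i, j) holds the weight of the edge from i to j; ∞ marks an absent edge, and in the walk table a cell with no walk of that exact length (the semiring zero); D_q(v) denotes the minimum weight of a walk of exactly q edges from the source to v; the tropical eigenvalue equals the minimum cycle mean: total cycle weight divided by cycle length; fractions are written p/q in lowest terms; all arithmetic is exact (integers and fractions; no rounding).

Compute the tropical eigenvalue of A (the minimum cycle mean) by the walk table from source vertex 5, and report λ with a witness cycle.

q=0: [∞, ∞, ∞, ∞, ∞, 0]
q=1: [∞, -4, ∞, -9, 20, ∞]
q=2: [6, -7, -11, -10, -5, -13]
q=3: [1, -18, -14, -22, -8, -16]
q=4: [-8, -21, -25, -25, -19, -27]
q=5: [-13, -32, -28, -36, -22, -30]
q=6: [-22, -35, -39, -39, -33, -41]
Optimal cycle mean attained by: cycle 1->2->1, total (-7) + (-7), length 2.
Answer: λ = -7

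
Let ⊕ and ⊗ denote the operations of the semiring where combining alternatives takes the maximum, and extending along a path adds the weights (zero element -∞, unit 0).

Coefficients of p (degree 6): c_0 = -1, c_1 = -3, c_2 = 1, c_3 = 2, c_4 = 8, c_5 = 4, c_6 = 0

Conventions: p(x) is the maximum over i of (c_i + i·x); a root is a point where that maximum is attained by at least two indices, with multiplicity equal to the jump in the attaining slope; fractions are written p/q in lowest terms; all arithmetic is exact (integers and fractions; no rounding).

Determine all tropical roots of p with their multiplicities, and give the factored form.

hull edge (i=0, c=-1) to (i=4, c=8): slope 9/4, span 4
hull edge (i=4, c=8) to (i=6, c=0): slope -4, span 2
Factored form: p(x) = 0 ⊗ (x ⊕ (-9/4)) ⊗ (x ⊕ (-9/4)) ⊗ (x ⊕ (-9/4)) ⊗ (x ⊕ (-9/4)) ⊗ (x ⊕ 4) ⊗ (x ⊕ 4)
Answer: roots = -9/4 (mult 4), 4 (mult 2)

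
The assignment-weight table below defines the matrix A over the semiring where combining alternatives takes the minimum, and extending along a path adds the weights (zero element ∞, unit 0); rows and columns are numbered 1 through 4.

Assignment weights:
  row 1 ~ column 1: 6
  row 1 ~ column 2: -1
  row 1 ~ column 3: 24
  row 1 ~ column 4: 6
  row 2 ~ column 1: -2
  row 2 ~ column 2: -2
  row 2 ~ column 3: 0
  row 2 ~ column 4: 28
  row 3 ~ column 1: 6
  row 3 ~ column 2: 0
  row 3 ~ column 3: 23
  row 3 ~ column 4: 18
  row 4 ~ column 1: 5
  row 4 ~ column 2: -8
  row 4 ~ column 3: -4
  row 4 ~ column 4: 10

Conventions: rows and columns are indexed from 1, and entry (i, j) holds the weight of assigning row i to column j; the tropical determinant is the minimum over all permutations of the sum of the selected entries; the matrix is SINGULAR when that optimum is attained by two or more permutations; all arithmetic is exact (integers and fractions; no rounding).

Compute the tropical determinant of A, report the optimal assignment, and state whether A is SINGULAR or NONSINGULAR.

σ = (1, 2, 3, 4): 6 + (-2) + 23 + 10 = 37
σ = (1, 2, 4, 3): 6 + (-2) + 18 + (-4) = 18
σ = (1, 3, 2, 4): 6 + 0 + 0 + 10 = 16
σ = (1, 3, 4, 2): 6 + 0 + 18 + (-8) = 16
σ = (1, 4, 2, 3): 6 + 28 + 0 + (-4) = 30
σ = (1, 4, 3, 2): 6 + 28 + 23 + (-8) = 49
σ = (2, 1, 3, 4): (-1) + (-2) + 23 + 10 = 30
σ = (2, 1, 4, 3): (-1) + (-2) + 18 + (-4) = 11
σ = (2, 3, 1, 4): (-1) + 0 + 6 + 10 = 15
σ = (2, 3, 4, 1): (-1) + 0 + 18 + 5 = 22
σ = (2, 4, 1, 3): (-1) + 28 + 6 + (-4) = 29
σ = (2, 4, 3, 1): (-1) + 28 + 23 + 5 = 55
σ = (3, 1, 2, 4): 24 + (-2) + 0 + 10 = 32
σ = (3, 1, 4, 2): 24 + (-2) + 18 + (-8) = 32
σ = (3, 2, 1, 4): 24 + (-2) + 6 + 10 = 38
σ = (3, 2, 4, 1): 24 + (-2) + 18 + 5 = 45
σ = (3, 4, 1, 2): 24 + 28 + 6 + (-8) = 50
σ = (3, 4, 2, 1): 24 + 28 + 0 + 5 = 57
σ = (4, 1, 2, 3): 6 + (-2) + 0 + (-4) = 0
σ = (4, 1, 3, 2): 6 + (-2) + 23 + (-8) = 19
σ = (4, 2, 1, 3): 6 + (-2) + 6 + (-4) = 6
σ = (4, 2, 3, 1): 6 + (-2) + 23 + 5 = 32
σ = (4, 3, 1, 2): 6 + 0 + 6 + (-8) = 4
σ = (4, 3, 2, 1): 6 + 0 + 0 + 5 = 11
Optimal value attained by: σ = (4, 1, 2, 3).
Answer: det⊕(A) = 0; verdict: NONSINGULAR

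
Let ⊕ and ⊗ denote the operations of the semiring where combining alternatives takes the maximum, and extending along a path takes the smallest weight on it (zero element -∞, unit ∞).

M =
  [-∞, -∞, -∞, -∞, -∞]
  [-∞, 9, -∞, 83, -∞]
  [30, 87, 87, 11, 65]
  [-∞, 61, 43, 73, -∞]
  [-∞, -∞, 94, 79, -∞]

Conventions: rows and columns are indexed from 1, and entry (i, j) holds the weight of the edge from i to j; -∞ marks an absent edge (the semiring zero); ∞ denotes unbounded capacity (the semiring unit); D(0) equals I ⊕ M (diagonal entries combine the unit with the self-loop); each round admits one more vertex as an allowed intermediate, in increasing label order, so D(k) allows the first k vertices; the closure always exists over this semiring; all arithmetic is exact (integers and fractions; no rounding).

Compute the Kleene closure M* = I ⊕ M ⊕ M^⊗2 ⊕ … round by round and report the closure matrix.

D(0):
  [∞, -∞, -∞, -∞, -∞]
  [-∞, ∞, -∞, 83, -∞]
  [30, 87, ∞, 11, 65]
  [-∞, 61, 43, ∞, -∞]
  [-∞, -∞, 94, 79, ∞]
D(1):
  [∞, -∞, -∞, -∞, -∞]
  [-∞, ∞, -∞, 83, -∞]
  [30, 87, ∞, 11, 65]
  [-∞, 61, 43, ∞, -∞]
  [-∞, -∞, 94, 79, ∞]
D(2):
  [∞, -∞, -∞, -∞, -∞]
  [-∞, ∞, -∞, 83, -∞]
  [30, 87, ∞, 83, 65]
  [-∞, 61, 43, ∞, -∞]
  [-∞, -∞, 94, 79, ∞]
D(3):
  [∞, -∞, -∞, -∞, -∞]
  [-∞, ∞, -∞, 83, -∞]
  [30, 87, ∞, 83, 65]
  [30, 61, 43, ∞, 43]
  [30, 87, 94, 83, ∞]
D(4):
  [∞, -∞, -∞, -∞, -∞]
  [30, ∞, 43, 83, 43]
  [30, 87, ∞, 83, 65]
  [30, 61, 43, ∞, 43]
  [30, 87, 94, 83, ∞]
D(5):
  [∞, -∞, -∞, -∞, -∞]
  [30, ∞, 43, 83, 43]
  [30, 87, ∞, 83, 65]
  [30, 61, 43, ∞, 43]
  [30, 87, 94, 83, ∞]
Answer: M* = [[∞, -∞, -∞, -∞, -∞], [30, ∞, 43, 83, 43], [30, 87, ∞, 83, 65], [30, 61, 43, ∞, 43], [30, 87, 94, 83, ∞]]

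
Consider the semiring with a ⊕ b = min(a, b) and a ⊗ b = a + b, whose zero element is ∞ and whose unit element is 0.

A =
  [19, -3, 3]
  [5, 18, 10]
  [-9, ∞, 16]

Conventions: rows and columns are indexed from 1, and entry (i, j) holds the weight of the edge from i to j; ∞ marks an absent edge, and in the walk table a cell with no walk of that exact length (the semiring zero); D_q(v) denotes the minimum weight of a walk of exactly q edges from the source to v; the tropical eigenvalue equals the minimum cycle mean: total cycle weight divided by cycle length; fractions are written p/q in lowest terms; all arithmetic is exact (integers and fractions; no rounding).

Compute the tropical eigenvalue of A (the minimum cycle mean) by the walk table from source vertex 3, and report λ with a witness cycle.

q=0: [∞, ∞, 0]
q=1: [-9, ∞, 16]
q=2: [7, -12, -6]
q=3: [-15, 4, -2]
Optimal cycle mean attained by: cycle 1->3->1, total 3 + (-9), length 2.
Answer: λ = -3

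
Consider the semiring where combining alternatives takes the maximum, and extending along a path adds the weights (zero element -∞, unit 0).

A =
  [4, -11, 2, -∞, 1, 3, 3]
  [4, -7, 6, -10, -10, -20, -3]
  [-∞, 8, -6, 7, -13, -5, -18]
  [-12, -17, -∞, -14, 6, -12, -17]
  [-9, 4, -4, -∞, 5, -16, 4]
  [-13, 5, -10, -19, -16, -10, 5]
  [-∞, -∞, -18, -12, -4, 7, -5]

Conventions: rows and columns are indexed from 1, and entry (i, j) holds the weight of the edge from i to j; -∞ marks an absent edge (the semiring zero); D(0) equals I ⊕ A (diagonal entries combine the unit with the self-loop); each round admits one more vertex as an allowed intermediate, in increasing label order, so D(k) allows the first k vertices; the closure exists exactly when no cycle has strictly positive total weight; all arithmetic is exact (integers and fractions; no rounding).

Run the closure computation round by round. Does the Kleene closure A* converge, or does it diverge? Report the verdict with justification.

Detection: at round 0, diagonal entry (1, 1) turns strictly positive.
Key observation: the cycle 1->1 has total weight 4, which is strictly positive.
Answer: DIVERGES — positive cycle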